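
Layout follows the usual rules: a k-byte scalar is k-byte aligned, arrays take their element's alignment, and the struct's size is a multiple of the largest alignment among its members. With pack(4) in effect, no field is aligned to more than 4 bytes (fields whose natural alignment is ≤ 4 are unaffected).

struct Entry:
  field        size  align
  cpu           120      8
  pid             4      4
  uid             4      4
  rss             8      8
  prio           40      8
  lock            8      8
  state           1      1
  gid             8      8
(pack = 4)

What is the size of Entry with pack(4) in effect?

@0: cpu [120B, align 4] → 120
@120: pid [4B, align 4] → 124
@124: uid [4B, align 4] → 128
@128: rss [8B, align 4] → 136
@136: prio [40B, align 4] → 176
@176: lock [8B, align 4] → 184
@184: state [1B, align 1] → 185
+3 pad (align 4)
@188: gid [8B, align 4] → 196
size 196, align 4

196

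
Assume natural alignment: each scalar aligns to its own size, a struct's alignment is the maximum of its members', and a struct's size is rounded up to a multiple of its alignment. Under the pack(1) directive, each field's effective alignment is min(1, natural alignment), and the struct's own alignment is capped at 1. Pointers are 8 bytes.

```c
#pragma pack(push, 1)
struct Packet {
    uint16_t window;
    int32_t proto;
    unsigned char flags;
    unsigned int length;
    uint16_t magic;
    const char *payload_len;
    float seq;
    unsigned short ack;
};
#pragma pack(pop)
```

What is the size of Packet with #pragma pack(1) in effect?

27

0..2  window  (2B, 1-aligned)
2..6  proto  (4B, 1-aligned)
6..7  flags  (1B, 1-aligned)
7..11  length  (4B, 1-aligned)
11..13  magic  (2B, 1-aligned)
13..21  payload_len  (8B, 1-aligned)
21..25  seq  (4B, 1-aligned)
25..27  ack  (2B, 1-aligned)
sizeof = 27, alignof = 1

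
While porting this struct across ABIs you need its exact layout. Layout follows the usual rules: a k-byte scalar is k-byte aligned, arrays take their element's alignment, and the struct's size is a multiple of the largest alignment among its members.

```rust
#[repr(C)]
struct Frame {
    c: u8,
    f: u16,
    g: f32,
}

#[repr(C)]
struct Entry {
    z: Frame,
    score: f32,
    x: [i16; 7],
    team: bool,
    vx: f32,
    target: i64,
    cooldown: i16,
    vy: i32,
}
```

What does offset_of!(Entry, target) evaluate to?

Frame: c at 0 (size 1, align 1) → ends 1; pad 1 to align 2 for f; f at 2 (size 2, align 2) → ends 4; g at 4 (size 4, align 4) → ends 8; total 8 bytes, alignment 4
z at 0 (size 8, align 4) → ends 8
score at 8 (size 4, align 4) → ends 12
x at 12 (size 14, align 2) → ends 26
team at 26 (size 1, align 1) → ends 27
pad 1 to align 4 for vx
vx at 28 (size 4, align 4) → ends 32
target at 32 (size 8, align 8) → ends 40

32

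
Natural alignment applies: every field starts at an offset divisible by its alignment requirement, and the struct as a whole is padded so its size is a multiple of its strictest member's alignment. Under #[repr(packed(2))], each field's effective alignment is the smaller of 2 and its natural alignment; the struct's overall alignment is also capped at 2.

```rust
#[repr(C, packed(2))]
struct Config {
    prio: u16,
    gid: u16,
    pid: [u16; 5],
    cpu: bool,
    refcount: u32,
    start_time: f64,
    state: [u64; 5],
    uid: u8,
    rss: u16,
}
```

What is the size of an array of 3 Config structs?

@0: prio [2B, align 2] → 2
@2: gid [2B, align 2] → 4
@4: pid [10B, align 2] → 14
@14: cpu [1B, align 1] → 15
+1 pad (align 2)
@16: refcount [4B, align 2] → 20
@20: start_time [8B, align 2] → 28
@28: state [40B, align 2] → 68
@68: uid [1B, align 1] → 69
+1 pad (align 2)
@70: rss [2B, align 2] → 72
size 72, align 2
array of 3: 3 × 72 = 216

216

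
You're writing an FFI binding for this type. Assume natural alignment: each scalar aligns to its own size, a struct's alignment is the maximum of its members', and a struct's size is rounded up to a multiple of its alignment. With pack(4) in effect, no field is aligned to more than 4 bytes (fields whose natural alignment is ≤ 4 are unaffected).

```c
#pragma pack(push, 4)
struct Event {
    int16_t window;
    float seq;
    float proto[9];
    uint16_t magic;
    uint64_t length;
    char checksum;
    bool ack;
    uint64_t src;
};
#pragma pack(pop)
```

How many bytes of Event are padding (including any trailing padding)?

6

@0: window [2B, align 2] → 2
+2 pad (align 4)
@4: seq [4B, align 4] → 8
@8: proto [36B, align 4] → 44
@44: magic [2B, align 2] → 46
+2 pad (align 4)
@48: length [8B, align 4] → 56
@56: checksum [1B, align 1] → 57
@57: ack [1B, align 1] → 58
+2 pad (align 4)
@60: src [8B, align 4] → 68
size 68, align 4
data bytes 62, size 68 → padding 6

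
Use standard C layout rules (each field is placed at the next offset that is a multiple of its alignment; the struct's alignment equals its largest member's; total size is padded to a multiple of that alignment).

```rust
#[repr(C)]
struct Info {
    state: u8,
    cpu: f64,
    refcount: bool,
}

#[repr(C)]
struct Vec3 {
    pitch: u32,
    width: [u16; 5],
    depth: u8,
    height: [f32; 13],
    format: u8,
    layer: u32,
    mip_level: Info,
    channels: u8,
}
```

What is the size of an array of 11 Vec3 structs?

1232

Info: 0..1  state  (1B, 1-aligned); 1..8  -- padding (7B); 8..16  cpu  (8B, 8-aligned); 16..17  refcount  (1B, 1-aligned); 17..24  -- tail padding (7B); sizeof = 24, alignof = 8
0..4  pitch  (4B, 4-aligned)
4..14  width  (10B, 2-aligned)
14..15  depth  (1B, 1-aligned)
15..16  -- padding (1B)
16..68  height  (52B, 4-aligned)
68..69  format  (1B, 1-aligned)
69..72  -- padding (3B)
72..76  layer  (4B, 4-aligned)
76..80  -- padding (4B)
80..104  mip_level  (24B, 8-aligned)
104..105  channels  (1B, 1-aligned)
105..112  -- tail padding (7B)
sizeof = 112, alignof = 8
array of 11: 11 × 112 = 1232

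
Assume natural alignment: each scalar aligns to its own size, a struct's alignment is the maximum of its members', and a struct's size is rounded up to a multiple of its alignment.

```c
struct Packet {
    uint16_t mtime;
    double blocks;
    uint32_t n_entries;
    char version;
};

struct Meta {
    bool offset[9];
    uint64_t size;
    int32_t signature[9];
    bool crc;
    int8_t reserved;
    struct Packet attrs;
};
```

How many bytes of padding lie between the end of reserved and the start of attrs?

Packet: @0: mtime [2B, align 2] → 2; +6 pad (align 8); @8: blocks [8B, align 8] → 16; @16: n_entries [4B, align 4] → 20; @20: version [1B, align 1] → 21; +3 tail pad (align 8); size 24, align 8
@0: offset [9B, align 1] → 9
+7 pad (align 8)
@16: size [8B, align 8] → 24
@24: signature [36B, align 4] → 60
@60: crc [1B, align 1] → 61
@61: reserved [1B, align 1] → 62
+2 pad (align 8)
@64: attrs [24B, align 8] → 88

2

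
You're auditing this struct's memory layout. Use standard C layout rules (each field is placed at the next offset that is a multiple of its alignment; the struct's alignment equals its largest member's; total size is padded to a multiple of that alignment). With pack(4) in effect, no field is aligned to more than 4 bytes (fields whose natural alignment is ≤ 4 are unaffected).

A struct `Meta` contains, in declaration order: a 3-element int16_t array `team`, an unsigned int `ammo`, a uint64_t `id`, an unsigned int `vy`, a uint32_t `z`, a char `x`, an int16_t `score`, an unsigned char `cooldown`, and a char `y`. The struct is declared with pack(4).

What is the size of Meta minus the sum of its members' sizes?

5

@0: team [6B, align 2] → 6
+2 pad (align 4)
@8: ammo [4B, align 4] → 12
@12: id [8B, align 4] → 20
@20: vy [4B, align 4] → 24
@24: z [4B, align 4] → 28
@28: x [1B, align 1] → 29
+1 pad (align 2)
@30: score [2B, align 2] → 32
@32: cooldown [1B, align 1] → 33
@33: y [1B, align 1] → 34
+2 tail pad (align 4)
size 36, align 4
data bytes 31, size 36 → padding 5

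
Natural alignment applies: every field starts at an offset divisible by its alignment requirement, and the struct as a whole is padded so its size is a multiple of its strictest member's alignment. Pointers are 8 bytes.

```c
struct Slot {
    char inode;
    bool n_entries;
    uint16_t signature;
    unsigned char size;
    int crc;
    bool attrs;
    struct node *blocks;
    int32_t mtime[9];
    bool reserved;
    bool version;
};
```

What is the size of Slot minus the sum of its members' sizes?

8

0..1  inode  (1B, 1-aligned)
1..2  n_entries  (1B, 1-aligned)
2..4  signature  (2B, 2-aligned)
4..5  size  (1B, 1-aligned)
5..8  -- padding (3B)
8..12  crc  (4B, 4-aligned)
12..13  attrs  (1B, 1-aligned)
13..16  -- padding (3B)
16..24  blocks  (8B, 8-aligned)
24..60  mtime  (36B, 4-aligned)
60..61  reserved  (1B, 1-aligned)
61..62  version  (1B, 1-aligned)
62..64  -- tail padding (2B)
sizeof = 64, alignof = 8
data bytes 56, size 64 → padding 8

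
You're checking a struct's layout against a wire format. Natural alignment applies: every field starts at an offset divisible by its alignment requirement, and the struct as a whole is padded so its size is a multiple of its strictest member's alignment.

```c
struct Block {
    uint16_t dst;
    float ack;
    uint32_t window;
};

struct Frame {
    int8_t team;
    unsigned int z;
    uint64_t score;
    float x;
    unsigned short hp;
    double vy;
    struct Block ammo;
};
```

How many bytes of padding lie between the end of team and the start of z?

3

Block: dst at 0 (size 2, align 2) → ends 2; pad 2 to align 4 for ack; ack at 4 (size 4, align 4) → ends 8; window at 8 (size 4, align 4) → ends 12; total 12 bytes, alignment 4
team at 0 (size 1, align 1) → ends 1
pad 3 to align 4 for z
z at 4 (size 4, align 4) → ends 8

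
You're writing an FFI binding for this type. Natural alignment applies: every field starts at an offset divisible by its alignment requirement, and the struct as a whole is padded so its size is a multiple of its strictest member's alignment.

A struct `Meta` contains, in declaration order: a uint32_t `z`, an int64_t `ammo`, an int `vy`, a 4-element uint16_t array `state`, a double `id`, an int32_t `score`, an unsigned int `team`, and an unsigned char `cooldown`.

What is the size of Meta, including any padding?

56 bytes

@0: z [4B, align 4] → 4
+4 pad (align 8)
@8: ammo [8B, align 8] → 16
@16: vy [4B, align 4] → 20
@20: state [8B, align 2] → 28
+4 pad (align 8)
@32: id [8B, align 8] → 40
@40: score [4B, align 4] → 44
@44: team [4B, align 4] → 48
@48: cooldown [1B, align 1] → 49
+7 tail pad (align 8)
size 56, align 8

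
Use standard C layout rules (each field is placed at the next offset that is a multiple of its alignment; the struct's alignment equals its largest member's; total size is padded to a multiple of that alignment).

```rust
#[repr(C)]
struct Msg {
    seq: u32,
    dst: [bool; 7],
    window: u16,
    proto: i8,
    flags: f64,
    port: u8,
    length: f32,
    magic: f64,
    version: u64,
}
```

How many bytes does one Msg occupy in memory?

48

seq at 0 (size 4, align 4) → ends 4
dst at 4 (size 7, align 1) → ends 11
pad 1 to align 2 for window
window at 12 (size 2, align 2) → ends 14
proto at 14 (size 1, align 1) → ends 15
pad 1 to align 8 for flags
flags at 16 (size 8, align 8) → ends 24
port at 24 (size 1, align 1) → ends 25
pad 3 to align 4 for length
length at 28 (size 4, align 4) → ends 32
magic at 32 (size 8, align 8) → ends 40
version at 40 (size 8, align 8) → ends 48
total 48 bytes, alignment 8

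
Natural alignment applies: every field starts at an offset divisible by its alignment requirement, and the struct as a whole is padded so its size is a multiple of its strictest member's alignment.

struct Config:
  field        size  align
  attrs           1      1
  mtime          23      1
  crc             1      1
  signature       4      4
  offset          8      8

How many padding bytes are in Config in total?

3

attrs at 0 (size 1, align 1) → ends 1
mtime at 1 (size 23, align 1) → ends 24
crc at 24 (size 1, align 1) → ends 25
pad 3 to align 4 for signature
signature at 28 (size 4, align 4) → ends 32
offset at 32 (size 8, align 8) → ends 40
total 40 bytes, alignment 8
data bytes 37, size 40 → padding 3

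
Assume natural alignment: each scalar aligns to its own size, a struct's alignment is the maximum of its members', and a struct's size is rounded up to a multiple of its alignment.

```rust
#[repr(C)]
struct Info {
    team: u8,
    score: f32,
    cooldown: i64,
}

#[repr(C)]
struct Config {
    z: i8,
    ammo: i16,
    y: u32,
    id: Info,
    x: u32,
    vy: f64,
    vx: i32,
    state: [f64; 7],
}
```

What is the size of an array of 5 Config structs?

Info: team at 0 (size 1, align 1) → ends 1; pad 3 to align 4 for score; score at 4 (size 4, align 4) → ends 8; cooldown at 8 (size 8, align 8) → ends 16; total 16 bytes, alignment 8
z at 0 (size 1, align 1) → ends 1
pad 1 to align 2 for ammo
ammo at 2 (size 2, align 2) → ends 4
y at 4 (size 4, align 4) → ends 8
id at 8 (size 16, align 8) → ends 24
x at 24 (size 4, align 4) → ends 28
pad 4 to align 8 for vy
vy at 32 (size 8, align 8) → ends 40
vx at 40 (size 4, align 4) → ends 44
pad 4 to align 8 for state
state at 48 (size 56, align 8) → ends 104
total 104 bytes, alignment 8
array of 5: 5 × 104 = 520

520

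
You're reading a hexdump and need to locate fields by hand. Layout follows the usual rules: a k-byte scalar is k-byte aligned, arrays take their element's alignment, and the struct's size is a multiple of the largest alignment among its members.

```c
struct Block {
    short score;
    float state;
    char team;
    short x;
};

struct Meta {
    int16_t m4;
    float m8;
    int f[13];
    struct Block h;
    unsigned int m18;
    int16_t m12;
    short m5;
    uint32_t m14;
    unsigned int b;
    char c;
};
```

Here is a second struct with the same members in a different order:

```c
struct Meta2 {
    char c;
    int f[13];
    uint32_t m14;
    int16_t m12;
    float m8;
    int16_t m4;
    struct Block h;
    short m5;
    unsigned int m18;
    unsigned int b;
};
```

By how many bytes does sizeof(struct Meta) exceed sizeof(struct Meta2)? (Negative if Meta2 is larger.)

Block: 0..2  score  (2B, 2-aligned); 2..4  -- padding (2B); 4..8  state  (4B, 4-aligned); 8..9  team  (1B, 1-aligned); 9..10  -- padding (1B); 10..12  x  (2B, 2-aligned); sizeof = 12, alignof = 4
0..2  m4  (2B, 2-aligned)
2..4  -- padding (2B)
4..8  m8  (4B, 4-aligned)
8..60  f  (52B, 4-aligned)
60..72  h  (12B, 4-aligned)
72..76  m18  (4B, 4-aligned)
76..78  m12  (2B, 2-aligned)
78..80  m5  (2B, 2-aligned)
80..84  m14  (4B, 4-aligned)
84..88  b  (4B, 4-aligned)
88..89  c  (1B, 1-aligned)
89..92  -- tail padding (3B)
sizeof = 92, alignof = 4
— Meta2 —
0..1  c  (1B, 1-aligned)
1..4  -- padding (3B)
4..56  f  (52B, 4-aligned)
56..60  m14  (4B, 4-aligned)
60..62  m12  (2B, 2-aligned)
62..64  -- padding (2B)
64..68  m8  (4B, 4-aligned)
68..70  m4  (2B, 2-aligned)
70..72  -- padding (2B)
72..84  h  (12B, 4-aligned)
84..86  m5  (2B, 2-aligned)
86..88  -- padding (2B)
88..92  m18  (4B, 4-aligned)
92..96  b  (4B, 4-aligned)
sizeof = 96, alignof = 4
92 − 96 = -4

-4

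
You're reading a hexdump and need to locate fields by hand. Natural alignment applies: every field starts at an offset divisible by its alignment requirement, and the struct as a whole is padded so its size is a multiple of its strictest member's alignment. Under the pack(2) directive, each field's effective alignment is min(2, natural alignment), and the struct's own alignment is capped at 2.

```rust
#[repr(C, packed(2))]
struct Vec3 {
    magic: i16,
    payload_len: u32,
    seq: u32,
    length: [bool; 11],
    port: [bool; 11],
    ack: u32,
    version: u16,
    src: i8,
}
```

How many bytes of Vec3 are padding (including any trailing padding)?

1

magic at 0 (size 2, align 2) → ends 2
payload_len at 2 (size 4, align 2) → ends 6
seq at 6 (size 4, align 2) → ends 10
length at 10 (size 11, align 1) → ends 21
port at 21 (size 11, align 1) → ends 32
ack at 32 (size 4, align 2) → ends 36
version at 36 (size 2, align 2) → ends 38
src at 38 (size 1, align 1) → ends 39
tail pad 1 to reach multiple of 2
total 40 bytes, alignment 2
data bytes 39, size 40 → padding 1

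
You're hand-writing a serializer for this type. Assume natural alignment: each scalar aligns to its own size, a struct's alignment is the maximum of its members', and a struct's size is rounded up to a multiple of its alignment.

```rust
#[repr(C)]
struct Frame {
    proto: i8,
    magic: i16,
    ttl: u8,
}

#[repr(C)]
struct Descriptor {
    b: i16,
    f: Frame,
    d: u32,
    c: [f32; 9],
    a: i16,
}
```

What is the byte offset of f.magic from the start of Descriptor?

Frame: 0..1  proto  (1B, 1-aligned); 1..2  -- padding (1B); 2..4  magic  (2B, 2-aligned); 4..5  ttl  (1B, 1-aligned); 5..6  -- tail padding (1B); sizeof = 6, alignof = 2
0..2  b  (2B, 2-aligned)
2..8  f  (6B, 2-aligned)
within Frame: magic at 2
2 + 2 = 4

4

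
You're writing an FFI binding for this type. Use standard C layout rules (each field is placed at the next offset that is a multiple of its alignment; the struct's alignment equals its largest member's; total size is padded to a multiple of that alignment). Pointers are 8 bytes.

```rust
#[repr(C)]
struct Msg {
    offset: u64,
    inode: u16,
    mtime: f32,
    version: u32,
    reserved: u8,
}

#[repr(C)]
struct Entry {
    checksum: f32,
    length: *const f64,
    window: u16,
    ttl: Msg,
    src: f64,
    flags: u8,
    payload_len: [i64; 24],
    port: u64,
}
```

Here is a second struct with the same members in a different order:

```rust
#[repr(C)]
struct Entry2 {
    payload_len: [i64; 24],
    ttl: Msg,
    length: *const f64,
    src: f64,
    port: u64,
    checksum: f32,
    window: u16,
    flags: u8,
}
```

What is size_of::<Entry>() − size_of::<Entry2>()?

Msg: @0: offset [8B, align 8] → 8; @8: inode [2B, align 2] → 10; +2 pad (align 4); @12: mtime [4B, align 4] → 16; @16: version [4B, align 4] → 20; @20: reserved [1B, align 1] → 21; +3 tail pad (align 8); size 24, align 8
@0: checksum [4B, align 4] → 4
+4 pad (align 8)
@8: length [8B, align 8] → 16
@16: window [2B, align 2] → 18
+6 pad (align 8)
@24: ttl [24B, align 8] → 48
@48: src [8B, align 8] → 56
@56: flags [1B, align 1] → 57
+7 pad (align 8)
@64: payload_len [192B, align 8] → 256
@256: port [8B, align 8] → 264
size 264, align 8
— Entry2 —
@0: payload_len [192B, align 8] → 192
@192: ttl [24B, align 8] → 216
@216: length [8B, align 8] → 224
@224: src [8B, align 8] → 232
@232: port [8B, align 8] → 240
@240: checksum [4B, align 4] → 244
@244: window [2B, align 2] → 246
@246: flags [1B, align 1] → 247
+1 tail pad (align 8)
size 248, align 8
264 − 248 = 16

16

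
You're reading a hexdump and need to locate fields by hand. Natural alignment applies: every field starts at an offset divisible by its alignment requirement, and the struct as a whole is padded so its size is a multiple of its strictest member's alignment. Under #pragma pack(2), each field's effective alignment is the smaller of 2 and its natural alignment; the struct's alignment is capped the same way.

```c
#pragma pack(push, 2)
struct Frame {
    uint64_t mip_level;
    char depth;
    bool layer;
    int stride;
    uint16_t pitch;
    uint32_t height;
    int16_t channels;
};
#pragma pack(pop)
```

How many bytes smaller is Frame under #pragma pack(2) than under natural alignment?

natural layout:
  @0: mip_level [8B, align 8] → 8
  @8: depth [1B, align 1] → 9
  @9: layer [1B, align 1] → 10
  +2 pad (align 4)
  @12: stride [4B, align 4] → 16
  @16: pitch [2B, align 2] → 18
  +2 pad (align 4)
  @20: height [4B, align 4] → 24
  @24: channels [2B, align 2] → 26
  +6 tail pad (align 8)
  size 32, align 8
packed(2) layout:
  @0: mip_level [8B, align 2] → 8
  @8: depth [1B, align 1] → 9
  @9: layer [1B, align 1] → 10
  @10: stride [4B, align 2] → 14
  @14: pitch [2B, align 2] → 16
  @16: height [4B, align 2] → 20
  @20: channels [2B, align 2] → 22
  size 22, align 2
32 − 22 = 10

10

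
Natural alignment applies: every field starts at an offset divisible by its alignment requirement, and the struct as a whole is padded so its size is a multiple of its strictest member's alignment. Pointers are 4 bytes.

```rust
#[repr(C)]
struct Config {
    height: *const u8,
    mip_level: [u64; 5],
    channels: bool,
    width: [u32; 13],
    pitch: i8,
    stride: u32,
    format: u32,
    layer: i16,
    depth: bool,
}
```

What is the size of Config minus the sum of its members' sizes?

@0: height [4B, align 4] → 4
+4 pad (align 8)
@8: mip_level [40B, align 8] → 48
@48: channels [1B, align 1] → 49
+3 pad (align 4)
@52: width [52B, align 4] → 104
@104: pitch [1B, align 1] → 105
+3 pad (align 4)
@108: stride [4B, align 4] → 112
@112: format [4B, align 4] → 116
@116: layer [2B, align 2] → 118
@118: depth [1B, align 1] → 119
+1 tail pad (align 8)
size 120, align 8
data bytes 109, size 120 → padding 11

11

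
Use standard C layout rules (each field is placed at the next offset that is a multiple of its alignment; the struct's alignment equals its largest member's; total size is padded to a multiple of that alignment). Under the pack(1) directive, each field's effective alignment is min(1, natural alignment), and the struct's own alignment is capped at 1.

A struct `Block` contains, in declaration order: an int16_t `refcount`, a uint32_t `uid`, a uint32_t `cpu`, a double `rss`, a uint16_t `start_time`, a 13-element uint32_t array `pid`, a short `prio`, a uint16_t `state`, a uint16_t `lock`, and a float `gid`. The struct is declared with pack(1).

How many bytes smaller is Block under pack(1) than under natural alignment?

14

natural layout:
  @0: refcount [2B, align 2] → 2
  +2 pad (align 4)
  @4: uid [4B, align 4] → 8
  @8: cpu [4B, align 4] → 12
  +4 pad (align 8)
  @16: rss [8B, align 8] → 24
  @24: start_time [2B, align 2] → 26
  +2 pad (align 4)
  @28: pid [52B, align 4] → 80
  @80: prio [2B, align 2] → 82
  @82: state [2B, align 2] → 84
  @84: lock [2B, align 2] → 86
  +2 pad (align 4)
  @88: gid [4B, align 4] → 92
  +4 tail pad (align 8)
  size 96, align 8
packed(1) layout:
  @0: refcount [2B, align 1] → 2
  @2: uid [4B, align 1] → 6
  @6: cpu [4B, align 1] → 10
  @10: rss [8B, align 1] → 18
  @18: start_time [2B, align 1] → 20
  @20: pid [52B, align 1] → 72
  @72: prio [2B, align 1] → 74
  @74: state [2B, align 1] → 76
  @76: lock [2B, align 1] → 78
  @78: gid [4B, align 1] → 82
  size 82, align 1
96 − 82 = 14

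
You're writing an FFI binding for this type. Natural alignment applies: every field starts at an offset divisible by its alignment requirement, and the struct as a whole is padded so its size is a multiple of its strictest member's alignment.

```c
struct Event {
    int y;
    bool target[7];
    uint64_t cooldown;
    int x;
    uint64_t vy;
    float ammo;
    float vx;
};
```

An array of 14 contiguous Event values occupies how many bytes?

672

0..4  y  (4B, 4-aligned)
4..11  target  (7B, 1-aligned)
11..16  -- padding (5B)
16..24  cooldown  (8B, 8-aligned)
24..28  x  (4B, 4-aligned)
28..32  -- padding (4B)
32..40  vy  (8B, 8-aligned)
40..44  ammo  (4B, 4-aligned)
44..48  vx  (4B, 4-aligned)
sizeof = 48, alignof = 8
array of 14: 14 × 48 = 672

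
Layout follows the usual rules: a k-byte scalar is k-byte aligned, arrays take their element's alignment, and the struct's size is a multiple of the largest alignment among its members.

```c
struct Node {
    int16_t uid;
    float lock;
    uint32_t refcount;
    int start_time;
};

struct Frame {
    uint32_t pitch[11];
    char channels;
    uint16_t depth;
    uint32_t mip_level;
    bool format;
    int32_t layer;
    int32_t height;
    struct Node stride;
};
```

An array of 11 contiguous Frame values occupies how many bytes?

Node: uid at 0 (size 2, align 2) → ends 2; pad 2 to align 4 for lock; lock at 4 (size 4, align 4) → ends 8; refcount at 8 (size 4, align 4) → ends 12; start_time at 12 (size 4, align 4) → ends 16; total 16 bytes, alignment 4
pitch at 0 (size 44, align 4) → ends 44
channels at 44 (size 1, align 1) → ends 45
pad 1 to align 2 for depth
depth at 46 (size 2, align 2) → ends 48
mip_level at 48 (size 4, align 4) → ends 52
format at 52 (size 1, align 1) → ends 53
pad 3 to align 4 for layer
layer at 56 (size 4, align 4) → ends 60
height at 60 (size 4, align 4) → ends 64
stride at 64 (size 16, align 4) → ends 80
total 80 bytes, alignment 4
array of 11: 11 × 80 = 880

880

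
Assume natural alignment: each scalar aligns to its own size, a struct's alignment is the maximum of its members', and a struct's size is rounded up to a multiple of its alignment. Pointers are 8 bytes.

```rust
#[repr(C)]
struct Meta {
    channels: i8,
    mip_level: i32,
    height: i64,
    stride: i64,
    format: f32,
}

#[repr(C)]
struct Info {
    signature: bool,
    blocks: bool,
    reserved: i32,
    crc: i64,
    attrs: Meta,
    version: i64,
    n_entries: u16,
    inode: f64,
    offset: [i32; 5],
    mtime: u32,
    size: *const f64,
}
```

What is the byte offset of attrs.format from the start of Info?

Meta: @0: channels [1B, align 1] → 1; +3 pad (align 4); @4: mip_level [4B, align 4] → 8; @8: height [8B, align 8] → 16; @16: stride [8B, align 8] → 24; @24: format [4B, align 4] → 28; +4 tail pad (align 8); size 32, align 8
@0: signature [1B, align 1] → 1
@1: blocks [1B, align 1] → 2
+2 pad (align 4)
@4: reserved [4B, align 4] → 8
@8: crc [8B, align 8] → 16
@16: attrs [32B, align 8] → 48
within Meta: format at 24
16 + 24 = 40

40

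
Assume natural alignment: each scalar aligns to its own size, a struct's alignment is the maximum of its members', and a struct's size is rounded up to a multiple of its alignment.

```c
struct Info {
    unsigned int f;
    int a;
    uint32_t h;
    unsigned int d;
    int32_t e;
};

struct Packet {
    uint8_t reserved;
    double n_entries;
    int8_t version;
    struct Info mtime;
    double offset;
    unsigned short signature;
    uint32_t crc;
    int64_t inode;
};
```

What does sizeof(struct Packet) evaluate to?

64 bytes

Info: f at 0 (size 4, align 4) → ends 4; a at 4 (size 4, align 4) → ends 8; h at 8 (size 4, align 4) → ends 12; d at 12 (size 4, align 4) → ends 16; e at 16 (size 4, align 4) → ends 20; total 20 bytes, alignment 4
reserved at 0 (size 1, align 1) → ends 1
pad 7 to align 8 for n_entries
n_entries at 8 (size 8, align 8) → ends 16
version at 16 (size 1, align 1) → ends 17
pad 3 to align 4 for mtime
mtime at 20 (size 20, align 4) → ends 40
offset at 40 (size 8, align 8) → ends 48
signature at 48 (size 2, align 2) → ends 50
pad 2 to align 4 for crc
crc at 52 (size 4, align 4) → ends 56
inode at 56 (size 8, align 8) → ends 64
total 64 bytes, alignment 8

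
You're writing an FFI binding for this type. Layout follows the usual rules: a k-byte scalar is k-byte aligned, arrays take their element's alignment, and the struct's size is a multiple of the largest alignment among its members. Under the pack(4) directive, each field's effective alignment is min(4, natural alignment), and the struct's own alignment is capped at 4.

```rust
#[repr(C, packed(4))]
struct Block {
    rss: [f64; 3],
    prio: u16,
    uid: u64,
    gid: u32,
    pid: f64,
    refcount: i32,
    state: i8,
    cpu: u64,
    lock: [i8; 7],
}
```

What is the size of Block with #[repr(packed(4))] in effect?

72

@0: rss [24B, align 4] → 24
@24: prio [2B, align 2] → 26
+2 pad (align 4)
@28: uid [8B, align 4] → 36
@36: gid [4B, align 4] → 40
@40: pid [8B, align 4] → 48
@48: refcount [4B, align 4] → 52
@52: state [1B, align 1] → 53
+3 pad (align 4)
@56: cpu [8B, align 4] → 64
@64: lock [7B, align 1] → 71
+1 tail pad (align 4)
size 72, align 4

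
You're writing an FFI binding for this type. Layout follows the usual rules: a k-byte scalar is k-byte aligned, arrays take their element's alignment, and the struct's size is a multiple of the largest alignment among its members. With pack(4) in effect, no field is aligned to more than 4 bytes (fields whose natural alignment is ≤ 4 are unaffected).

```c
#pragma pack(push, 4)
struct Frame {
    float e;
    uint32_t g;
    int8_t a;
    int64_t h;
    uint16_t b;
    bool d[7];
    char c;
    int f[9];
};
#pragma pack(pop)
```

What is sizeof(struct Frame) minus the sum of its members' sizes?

5

0..4  e  (4B, 4-aligned)
4..8  g  (4B, 4-aligned)
8..9  a  (1B, 1-aligned)
9..12  -- padding (3B)
12..20  h  (8B, 4-aligned)
20..22  b  (2B, 2-aligned)
22..29  d  (7B, 1-aligned)
29..30  c  (1B, 1-aligned)
30..32  -- padding (2B)
32..68  f  (36B, 4-aligned)
sizeof = 68, alignof = 4
data bytes 63, size 68 → padding 5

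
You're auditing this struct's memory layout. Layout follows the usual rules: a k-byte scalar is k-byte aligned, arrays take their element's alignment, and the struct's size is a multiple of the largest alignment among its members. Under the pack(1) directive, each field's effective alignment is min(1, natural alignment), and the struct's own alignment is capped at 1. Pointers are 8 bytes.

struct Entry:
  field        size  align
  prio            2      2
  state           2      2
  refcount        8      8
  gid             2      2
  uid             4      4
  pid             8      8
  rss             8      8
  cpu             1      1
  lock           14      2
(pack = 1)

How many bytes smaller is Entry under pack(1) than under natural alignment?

7

natural layout:
  @0: prio [2B, align 2] → 2
  @2: state [2B, align 2] → 4
  +4 pad (align 8)
  @8: refcount [8B, align 8] → 16
  @16: gid [2B, align 2] → 18
  +2 pad (align 4)
  @20: uid [4B, align 4] → 24
  @24: pid [8B, align 8] → 32
  @32: rss [8B, align 8] → 40
  @40: cpu [1B, align 1] → 41
  +1 pad (align 2)
  @42: lock [14B, align 2] → 56
  size 56, align 8
packed(1) layout:
  @0: prio [2B, align 1] → 2
  @2: state [2B, align 1] → 4
  @4: refcount [8B, align 1] → 12
  @12: gid [2B, align 1] → 14
  @14: uid [4B, align 1] → 18
  @18: pid [8B, align 1] → 26
  @26: rss [8B, align 1] → 34
  @34: cpu [1B, align 1] → 35
  @35: lock [14B, align 1] → 49
  size 49, align 1
56 − 49 = 7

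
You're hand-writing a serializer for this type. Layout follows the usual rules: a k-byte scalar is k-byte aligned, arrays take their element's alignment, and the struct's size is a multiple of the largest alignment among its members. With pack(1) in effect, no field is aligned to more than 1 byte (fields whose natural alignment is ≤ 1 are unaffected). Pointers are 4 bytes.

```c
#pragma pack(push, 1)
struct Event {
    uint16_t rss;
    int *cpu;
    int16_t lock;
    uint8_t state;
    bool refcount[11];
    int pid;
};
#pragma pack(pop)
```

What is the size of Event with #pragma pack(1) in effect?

24

rss at 0 (size 2, align 1) → ends 2
cpu at 2 (size 4, align 1) → ends 6
lock at 6 (size 2, align 1) → ends 8
state at 8 (size 1, align 1) → ends 9
refcount at 9 (size 11, align 1) → ends 20
pid at 20 (size 4, align 1) → ends 24
total 24 bytes, alignment 1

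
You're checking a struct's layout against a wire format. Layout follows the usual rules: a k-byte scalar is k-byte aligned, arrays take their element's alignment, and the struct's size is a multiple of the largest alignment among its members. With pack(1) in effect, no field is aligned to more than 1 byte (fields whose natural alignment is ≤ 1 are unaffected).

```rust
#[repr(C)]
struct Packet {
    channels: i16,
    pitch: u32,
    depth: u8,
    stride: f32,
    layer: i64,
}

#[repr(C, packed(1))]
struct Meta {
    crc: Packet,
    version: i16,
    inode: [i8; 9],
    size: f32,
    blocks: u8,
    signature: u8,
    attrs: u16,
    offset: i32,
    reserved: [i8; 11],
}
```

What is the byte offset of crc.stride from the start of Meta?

Packet: 0..2  channels  (2B, 2-aligned); 2..4  -- padding (2B); 4..8  pitch  (4B, 4-aligned); 8..9  depth  (1B, 1-aligned); 9..12  -- padding (3B); 12..16  stride  (4B, 4-aligned); 16..24  layer  (8B, 8-aligned); sizeof = 24, alignof = 8
0..24  crc  (24B, 1-aligned)
within Packet: stride at 12
0 + 12 = 12

12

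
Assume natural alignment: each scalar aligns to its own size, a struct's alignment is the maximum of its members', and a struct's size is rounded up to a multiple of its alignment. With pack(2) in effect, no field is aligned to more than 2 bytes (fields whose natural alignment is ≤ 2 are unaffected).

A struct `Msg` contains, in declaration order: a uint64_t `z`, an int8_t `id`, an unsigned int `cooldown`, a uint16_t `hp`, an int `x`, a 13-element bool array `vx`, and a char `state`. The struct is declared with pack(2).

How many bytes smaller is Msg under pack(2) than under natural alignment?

natural layout:
  0..8  z  (8B, 8-aligned)
  8..9  id  (1B, 1-aligned)
  9..12  -- padding (3B)
  12..16  cooldown  (4B, 4-aligned)
  16..18  hp  (2B, 2-aligned)
  18..20  -- padding (2B)
  20..24  x  (4B, 4-aligned)
  24..37  vx  (13B, 1-aligned)
  37..38  state  (1B, 1-aligned)
  38..40  -- tail padding (2B)
  sizeof = 40, alignof = 8
packed(2) layout:
  0..8  z  (8B, 2-aligned)
  8..9  id  (1B, 1-aligned)
  9..10  -- padding (1B)
  10..14  cooldown  (4B, 2-aligned)
  14..16  hp  (2B, 2-aligned)
  16..20  x  (4B, 2-aligned)
  20..33  vx  (13B, 1-aligned)
  33..34  state  (1B, 1-aligned)
  sizeof = 34, alignof = 2
40 − 34 = 6

6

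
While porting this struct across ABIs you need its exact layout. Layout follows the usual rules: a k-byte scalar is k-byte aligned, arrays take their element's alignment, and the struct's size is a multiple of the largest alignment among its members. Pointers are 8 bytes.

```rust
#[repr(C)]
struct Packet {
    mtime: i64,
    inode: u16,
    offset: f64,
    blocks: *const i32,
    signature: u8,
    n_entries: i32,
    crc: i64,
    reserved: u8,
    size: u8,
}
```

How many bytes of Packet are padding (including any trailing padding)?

15

mtime at 0 (size 8, align 8) → ends 8
inode at 8 (size 2, align 2) → ends 10
pad 6 to align 8 for offset
offset at 16 (size 8, align 8) → ends 24
blocks at 24 (size 8, align 8) → ends 32
signature at 32 (size 1, align 1) → ends 33
pad 3 to align 4 for n_entries
n_entries at 36 (size 4, align 4) → ends 40
crc at 40 (size 8, align 8) → ends 48
reserved at 48 (size 1, align 1) → ends 49
size at 49 (size 1, align 1) → ends 50
tail pad 6 to reach multiple of 8
total 56 bytes, alignment 8
data bytes 41, size 56 → padding 15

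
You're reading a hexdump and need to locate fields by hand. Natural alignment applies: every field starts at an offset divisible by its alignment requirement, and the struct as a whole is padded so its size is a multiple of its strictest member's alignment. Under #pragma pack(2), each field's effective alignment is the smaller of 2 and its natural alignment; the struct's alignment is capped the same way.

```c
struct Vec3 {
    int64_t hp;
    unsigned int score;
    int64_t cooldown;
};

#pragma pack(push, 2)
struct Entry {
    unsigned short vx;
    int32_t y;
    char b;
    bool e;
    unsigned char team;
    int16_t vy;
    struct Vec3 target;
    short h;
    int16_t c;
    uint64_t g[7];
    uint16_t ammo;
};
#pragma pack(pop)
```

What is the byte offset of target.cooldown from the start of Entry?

Vec3: @0: hp [8B, align 8] → 8; @8: score [4B, align 4] → 12; +4 pad (align 8); @16: cooldown [8B, align 8] → 24; size 24, align 8
@0: vx [2B, align 2] → 2
@2: y [4B, align 2] → 6
@6: b [1B, align 1] → 7
@7: e [1B, align 1] → 8
@8: team [1B, align 1] → 9
+1 pad (align 2)
@10: vy [2B, align 2] → 12
@12: target [24B, align 2] → 36
within Vec3: cooldown at 16
12 + 16 = 28

28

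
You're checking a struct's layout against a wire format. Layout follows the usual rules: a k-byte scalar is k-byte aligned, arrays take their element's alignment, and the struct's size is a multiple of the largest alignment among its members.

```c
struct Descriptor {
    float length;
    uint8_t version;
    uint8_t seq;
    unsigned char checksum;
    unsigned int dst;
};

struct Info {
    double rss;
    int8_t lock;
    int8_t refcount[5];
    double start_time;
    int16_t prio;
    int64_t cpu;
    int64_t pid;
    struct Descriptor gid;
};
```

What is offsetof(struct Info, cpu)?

Descriptor: 0..4  length  (4B, 4-aligned); 4..5  version  (1B, 1-aligned); 5..6  seq  (1B, 1-aligned); 6..7  checksum  (1B, 1-aligned); 7..8  -- padding (1B); 8..12  dst  (4B, 4-aligned); sizeof = 12, alignof = 4
0..8  rss  (8B, 8-aligned)
8..9  lock  (1B, 1-aligned)
9..14  refcount  (5B, 1-aligned)
14..16  -- padding (2B)
16..24  start_time  (8B, 8-aligned)
24..26  prio  (2B, 2-aligned)
26..32  -- padding (6B)
32..40  cpu  (8B, 8-aligned)

32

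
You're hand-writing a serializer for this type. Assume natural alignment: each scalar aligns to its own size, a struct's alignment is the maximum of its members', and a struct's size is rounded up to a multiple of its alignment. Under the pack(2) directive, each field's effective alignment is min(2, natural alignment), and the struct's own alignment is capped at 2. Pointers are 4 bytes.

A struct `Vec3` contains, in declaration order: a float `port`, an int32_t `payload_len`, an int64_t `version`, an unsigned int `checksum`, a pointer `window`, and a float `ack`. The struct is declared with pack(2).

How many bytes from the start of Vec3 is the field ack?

24

port at 0 (size 4, align 2) → ends 4
payload_len at 4 (size 4, align 2) → ends 8
version at 8 (size 8, align 2) → ends 16
checksum at 16 (size 4, align 2) → ends 20
window at 20 (size 4, align 2) → ends 24
ack at 24 (size 4, align 2) → ends 28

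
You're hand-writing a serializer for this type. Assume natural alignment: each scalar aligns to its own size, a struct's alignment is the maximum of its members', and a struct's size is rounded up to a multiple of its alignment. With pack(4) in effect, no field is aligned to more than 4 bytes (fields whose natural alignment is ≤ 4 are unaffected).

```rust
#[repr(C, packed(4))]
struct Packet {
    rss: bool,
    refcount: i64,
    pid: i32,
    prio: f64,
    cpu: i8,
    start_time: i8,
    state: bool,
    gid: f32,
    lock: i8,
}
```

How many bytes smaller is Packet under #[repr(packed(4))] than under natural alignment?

12

natural layout:
  0..1  rss  (1B, 1-aligned)
  1..8  -- padding (7B)
  8..16  refcount  (8B, 8-aligned)
  16..20  pid  (4B, 4-aligned)
  20..24  -- padding (4B)
  24..32  prio  (8B, 8-aligned)
  32..33  cpu  (1B, 1-aligned)
  33..34  start_time  (1B, 1-aligned)
  34..35  state  (1B, 1-aligned)
  35..36  -- padding (1B)
  36..40  gid  (4B, 4-aligned)
  40..41  lock  (1B, 1-aligned)
  41..48  -- tail padding (7B)
  sizeof = 48, alignof = 8
packed(4) layout:
  0..1  rss  (1B, 1-aligned)
  1..4  -- padding (3B)
  4..12  refcount  (8B, 4-aligned)
  12..16  pid  (4B, 4-aligned)
  16..24  prio  (8B, 4-aligned)
  24..25  cpu  (1B, 1-aligned)
  25..26  start_time  (1B, 1-aligned)
  26..27  state  (1B, 1-aligned)
  27..28  -- padding (1B)
  28..32  gid  (4B, 4-aligned)
  32..33  lock  (1B, 1-aligned)
  33..36  -- tail padding (3B)
  sizeof = 36, alignof = 4
48 − 36 = 12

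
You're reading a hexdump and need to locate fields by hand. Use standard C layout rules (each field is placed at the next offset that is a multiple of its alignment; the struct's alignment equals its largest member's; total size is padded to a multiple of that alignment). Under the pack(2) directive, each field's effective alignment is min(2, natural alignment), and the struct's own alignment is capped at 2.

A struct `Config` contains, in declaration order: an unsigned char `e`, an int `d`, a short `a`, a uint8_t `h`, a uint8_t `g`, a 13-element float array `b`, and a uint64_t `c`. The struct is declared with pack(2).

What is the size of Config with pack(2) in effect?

70

0..1  e  (1B, 1-aligned)
1..2  -- padding (1B)
2..6  d  (4B, 2-aligned)
6..8  a  (2B, 2-aligned)
8..9  h  (1B, 1-aligned)
9..10  g  (1B, 1-aligned)
10..62  b  (52B, 2-aligned)
62..70  c  (8B, 2-aligned)
sizeof = 70, alignof = 2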